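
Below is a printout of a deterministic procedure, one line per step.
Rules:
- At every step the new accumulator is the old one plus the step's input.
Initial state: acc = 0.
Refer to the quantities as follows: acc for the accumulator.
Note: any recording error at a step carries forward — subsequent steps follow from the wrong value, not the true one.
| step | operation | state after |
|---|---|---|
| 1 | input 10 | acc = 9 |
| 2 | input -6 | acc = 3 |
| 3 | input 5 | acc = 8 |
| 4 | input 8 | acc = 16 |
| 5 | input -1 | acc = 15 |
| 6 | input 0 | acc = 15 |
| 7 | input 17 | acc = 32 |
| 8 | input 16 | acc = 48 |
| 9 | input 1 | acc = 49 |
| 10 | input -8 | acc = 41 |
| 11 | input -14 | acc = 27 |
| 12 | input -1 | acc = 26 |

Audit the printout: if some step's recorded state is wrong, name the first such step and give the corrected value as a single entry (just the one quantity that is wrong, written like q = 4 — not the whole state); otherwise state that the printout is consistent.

step 1, acc = 10

Recomputing the run from the initial state:
step 1: acc = 10
step 2: acc = 4
step 3: acc = 9
step 4: acc = 17
step 5: acc = 16
step 6: acc = 16
step 7: acc = 33
step 8: acc = 49
step 9: acc = 50
step 10: acc = 42
step 11: acc = 28
step 12: acc = 27
The first disagreement with the printout is at step 1, where the value should be acc = 10.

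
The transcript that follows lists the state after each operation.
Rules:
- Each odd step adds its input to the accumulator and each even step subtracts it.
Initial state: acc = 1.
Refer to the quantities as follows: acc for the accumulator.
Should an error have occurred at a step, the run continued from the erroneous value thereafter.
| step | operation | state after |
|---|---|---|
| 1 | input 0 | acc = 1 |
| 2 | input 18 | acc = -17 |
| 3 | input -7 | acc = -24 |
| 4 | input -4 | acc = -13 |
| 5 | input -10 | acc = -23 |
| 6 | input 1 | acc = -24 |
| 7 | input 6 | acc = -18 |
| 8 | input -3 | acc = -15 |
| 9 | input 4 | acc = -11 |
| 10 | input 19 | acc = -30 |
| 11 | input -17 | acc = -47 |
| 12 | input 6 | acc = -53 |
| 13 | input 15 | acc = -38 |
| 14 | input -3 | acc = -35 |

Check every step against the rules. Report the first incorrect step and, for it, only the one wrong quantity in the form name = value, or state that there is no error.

step 1: acc = 1 + 0 = 1 -> in agreement
step 2: acc = 1 - 18 = -17 -> in agreement
step 3: acc = -17 + -7 = -24 -> exactly as logged
step 4: acc = -24 - -4 = -20 -> a discrepancy with the transcript
The earliest wrong entry is at step 4: it should read acc = -20.

step 4, acc = -20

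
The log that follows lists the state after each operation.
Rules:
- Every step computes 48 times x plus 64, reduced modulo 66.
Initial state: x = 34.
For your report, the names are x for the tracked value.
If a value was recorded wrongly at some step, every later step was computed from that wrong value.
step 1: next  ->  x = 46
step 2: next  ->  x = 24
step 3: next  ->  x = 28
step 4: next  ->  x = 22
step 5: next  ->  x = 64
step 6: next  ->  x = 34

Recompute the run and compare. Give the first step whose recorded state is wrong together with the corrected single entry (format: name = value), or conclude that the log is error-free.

step 2, x = 28

1. x = (48*34 + 64) mod 66 = 46 (consistent with the log)
2. x = (48*46 + 64) mod 66 = 28 (the entry is off here)
Step 2 is the first one off; corrected, x = 28.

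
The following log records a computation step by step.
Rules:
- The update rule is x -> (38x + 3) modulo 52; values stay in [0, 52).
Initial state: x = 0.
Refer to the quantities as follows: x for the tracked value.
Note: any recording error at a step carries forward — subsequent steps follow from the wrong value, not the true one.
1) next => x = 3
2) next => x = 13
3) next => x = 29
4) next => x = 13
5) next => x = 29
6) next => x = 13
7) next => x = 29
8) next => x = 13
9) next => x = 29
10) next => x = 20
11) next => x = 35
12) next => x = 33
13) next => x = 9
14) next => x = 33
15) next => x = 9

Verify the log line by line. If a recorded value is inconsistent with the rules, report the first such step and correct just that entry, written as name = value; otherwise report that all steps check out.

Step 1: x = (38*0 + 3) mod 52 = 3 — exactly as logged.
Step 2: x = (38*3 + 3) mod 52 = 13 — checks out.
Step 3: x = (38*13 + 3) mod 52 = 29 — agrees with the log.
Step 4: x = (38*29 + 3) mod 52 = 13 — agrees with the log.
Step 5: x = (38*13 + 3) mod 52 = 29 — same as recorded.
Step 6: x = (38*29 + 3) mod 52 = 13 — exactly as logged.
Step 7: x = (38*13 + 3) mod 52 = 29 — no discrepancy.
Step 8: x = (38*29 + 3) mod 52 = 13 — matches.
Step 9: x = (38*13 + 3) mod 52 = 29 — verified.
Step 10: x = (38*29 + 3) mod 52 = 13 — first mismatch against the log.
Conclusion: step 10 carries the first error; the entry should be x = 13.

step 10, x = 13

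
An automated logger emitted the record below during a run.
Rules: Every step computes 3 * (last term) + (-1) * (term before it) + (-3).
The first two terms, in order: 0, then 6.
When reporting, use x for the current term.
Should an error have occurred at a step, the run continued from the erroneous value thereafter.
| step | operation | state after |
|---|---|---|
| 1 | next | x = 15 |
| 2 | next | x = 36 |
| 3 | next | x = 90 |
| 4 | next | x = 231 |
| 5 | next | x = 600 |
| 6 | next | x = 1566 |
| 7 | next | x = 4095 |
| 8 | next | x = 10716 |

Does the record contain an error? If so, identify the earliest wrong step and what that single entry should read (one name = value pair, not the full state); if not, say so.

Recomputing the run from the initial state:
step 1: x = 15
step 2: x = 36
step 3: x = 90
step 4: x = 231
step 5: x = 600
step 6: x = 1566
step 7: x = 4095
step 8: x = 10716
This matches the record at every step.

no error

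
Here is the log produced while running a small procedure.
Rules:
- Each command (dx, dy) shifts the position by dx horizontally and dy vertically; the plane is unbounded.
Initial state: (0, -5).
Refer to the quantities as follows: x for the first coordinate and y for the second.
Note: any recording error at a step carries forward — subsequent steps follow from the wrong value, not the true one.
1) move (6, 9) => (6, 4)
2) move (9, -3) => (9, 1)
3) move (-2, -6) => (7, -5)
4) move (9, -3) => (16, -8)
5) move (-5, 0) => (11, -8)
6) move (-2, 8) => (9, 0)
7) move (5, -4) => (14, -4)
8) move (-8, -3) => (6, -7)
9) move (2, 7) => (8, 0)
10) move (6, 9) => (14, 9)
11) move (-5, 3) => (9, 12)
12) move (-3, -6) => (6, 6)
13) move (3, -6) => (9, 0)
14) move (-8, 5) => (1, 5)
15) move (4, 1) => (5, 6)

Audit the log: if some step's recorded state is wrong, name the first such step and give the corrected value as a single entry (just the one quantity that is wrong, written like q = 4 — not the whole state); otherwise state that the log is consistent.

step 1: x = 0 + (6) = 6, y = -5 + (9) = 4 -> same as recorded
step 2: x = 6 + (9) = 15, y = 4 + (-3) = 1 -> the log has a different value
The audit stops at step 2: the recorded entry is wrong and should be x = 15.

step 2, x = 15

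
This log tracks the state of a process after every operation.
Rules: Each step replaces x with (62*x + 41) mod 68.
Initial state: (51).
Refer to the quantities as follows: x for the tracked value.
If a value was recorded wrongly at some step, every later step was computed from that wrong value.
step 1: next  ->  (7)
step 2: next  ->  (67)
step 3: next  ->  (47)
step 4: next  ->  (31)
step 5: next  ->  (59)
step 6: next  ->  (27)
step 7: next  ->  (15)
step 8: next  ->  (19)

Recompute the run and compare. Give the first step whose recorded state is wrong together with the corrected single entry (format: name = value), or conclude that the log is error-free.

no error

Step 1: x = (62*51 + 41) mod 68 = 7 — confirmed correct.
Step 2: x = (62*7 + 41) mod 68 = 67 — same as recorded.
Step 3: x = (62*67 + 41) mod 68 = 47 — same as recorded.
Step 4: x = (62*47 + 41) mod 68 = 31 — matches.
Step 5: x = (62*31 + 41) mod 68 = 59 — confirmed correct.
Step 6: x = (62*59 + 41) mod 68 = 27 — exactly as logged.
Step 7: x = (62*27 + 41) mod 68 = 15 — matches.
Step 8: x = (62*15 + 41) mod 68 = 19 — agrees with the log.
All steps check out; nothing to correct.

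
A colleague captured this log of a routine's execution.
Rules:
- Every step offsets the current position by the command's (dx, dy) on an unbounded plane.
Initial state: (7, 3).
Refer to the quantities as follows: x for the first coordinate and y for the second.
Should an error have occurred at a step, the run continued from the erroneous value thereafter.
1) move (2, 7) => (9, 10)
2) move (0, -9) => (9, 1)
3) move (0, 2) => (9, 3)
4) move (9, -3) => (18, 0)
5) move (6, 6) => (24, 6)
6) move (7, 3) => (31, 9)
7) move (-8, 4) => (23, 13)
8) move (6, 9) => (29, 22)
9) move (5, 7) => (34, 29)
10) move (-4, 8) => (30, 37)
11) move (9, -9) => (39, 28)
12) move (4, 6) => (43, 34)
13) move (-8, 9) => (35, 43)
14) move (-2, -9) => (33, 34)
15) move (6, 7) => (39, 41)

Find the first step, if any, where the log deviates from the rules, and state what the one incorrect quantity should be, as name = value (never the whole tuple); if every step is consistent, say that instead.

no error

step 1: x = 7 + (2) = 9, y = 3 + (7) = 10 -> confirmed correct
step 2: x = 9 + (0) = 9, y = 10 + (-9) = 1 -> consistent with the log
step 3: x = 9 + (0) = 9, y = 1 + (2) = 3 -> in agreement
step 4: x = 9 + (9) = 18, y = 3 + (-3) = 0 -> same as recorded
step 5: x = 18 + (6) = 24, y = 0 + (6) = 6 -> confirmed correct
step 6: x = 24 + (7) = 31, y = 6 + (3) = 9 -> in agreement
step 7: x = 31 + (-8) = 23, y = 9 + (4) = 13 -> checks out
step 8: x = 23 + (6) = 29, y = 13 + (9) = 22 -> verified
step 9: x = 29 + (5) = 34, y = 22 + (7) = 29 -> agrees with the log
step 10: x = 34 + (-4) = 30, y = 29 + (8) = 37 -> in agreement
step 11: x = 30 + (9) = 39, y = 37 + (-9) = 28 -> matches
step 12: x = 39 + (4) = 43, y = 28 + (6) = 34 -> matches
step 13: x = 43 + (-8) = 35, y = 34 + (9) = 43 -> in agreement
step 14: x = 35 + (-2) = 33, y = 43 + (-9) = 34 -> consistent with the log
step 15: x = 33 + (6) = 39, y = 34 + (7) = 41 -> matches
The whole run recomputes cleanly — no discrepancies.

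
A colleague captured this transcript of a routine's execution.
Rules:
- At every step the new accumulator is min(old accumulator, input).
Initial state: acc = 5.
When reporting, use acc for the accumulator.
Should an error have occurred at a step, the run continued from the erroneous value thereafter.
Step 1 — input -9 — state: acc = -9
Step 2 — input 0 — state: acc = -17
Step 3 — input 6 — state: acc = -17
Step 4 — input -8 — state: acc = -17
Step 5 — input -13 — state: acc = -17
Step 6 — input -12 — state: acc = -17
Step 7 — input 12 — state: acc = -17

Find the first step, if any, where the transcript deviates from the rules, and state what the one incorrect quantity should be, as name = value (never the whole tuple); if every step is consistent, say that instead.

step 2, acc = -9

Step 1: acc = min(5, -9) = -9 — same as recorded.
Step 2: acc = min(-9, 0) = -9 — first mismatch against the transcript.
The audit stops at step 2: the recorded entry is wrong and should be acc = -9.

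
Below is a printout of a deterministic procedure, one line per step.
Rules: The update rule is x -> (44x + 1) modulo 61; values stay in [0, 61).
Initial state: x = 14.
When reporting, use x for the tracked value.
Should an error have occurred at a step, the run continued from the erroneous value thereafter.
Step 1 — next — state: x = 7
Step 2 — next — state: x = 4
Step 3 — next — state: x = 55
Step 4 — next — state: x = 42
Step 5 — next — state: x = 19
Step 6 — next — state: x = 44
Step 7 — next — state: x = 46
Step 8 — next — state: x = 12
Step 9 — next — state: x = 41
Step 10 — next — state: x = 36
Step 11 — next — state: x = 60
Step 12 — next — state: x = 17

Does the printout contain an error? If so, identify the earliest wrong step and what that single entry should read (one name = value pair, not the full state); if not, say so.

step 12, x = 18

Recomputing the run from the initial state:
step 1: x = 7
step 2: x = 4
step 3: x = 55
step 4: x = 42
step 5: x = 19
step 6: x = 44
step 7: x = 46
step 8: x = 12
step 9: x = 41
step 10: x = 36
step 11: x = 60
step 12: x = 18
The first disagreement with the printout is at step 12, where the value should be x = 18.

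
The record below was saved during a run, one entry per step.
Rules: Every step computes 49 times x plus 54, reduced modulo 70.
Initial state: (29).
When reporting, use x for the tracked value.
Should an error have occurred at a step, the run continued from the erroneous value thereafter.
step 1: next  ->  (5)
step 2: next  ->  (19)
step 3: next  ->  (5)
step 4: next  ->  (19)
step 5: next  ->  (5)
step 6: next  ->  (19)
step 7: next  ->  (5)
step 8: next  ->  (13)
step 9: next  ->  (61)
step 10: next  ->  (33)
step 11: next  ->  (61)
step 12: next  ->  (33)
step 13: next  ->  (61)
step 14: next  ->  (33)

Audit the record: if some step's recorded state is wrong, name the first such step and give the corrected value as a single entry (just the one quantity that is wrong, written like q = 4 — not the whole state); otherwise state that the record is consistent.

step 8, x = 19

step 1: x = (49*29 + 54) mod 70 = 5 -> confirmed correct
step 2: x = (49*5 + 54) mod 70 = 19 -> in agreement
step 3: x = (49*19 + 54) mod 70 = 5 -> consistent with the record
step 4: x = (49*5 + 54) mod 70 = 19 -> consistent with the record
step 5: x = (49*19 + 54) mod 70 = 5 -> consistent with the record
step 6: x = (49*5 + 54) mod 70 = 19 -> same as recorded
step 7: x = (49*19 + 54) mod 70 = 5 -> matches
step 8: x = (49*5 + 54) mod 70 = 19 -> a discrepancy with the record
The audit stops at step 8: the recorded entry is wrong and should be x = 19.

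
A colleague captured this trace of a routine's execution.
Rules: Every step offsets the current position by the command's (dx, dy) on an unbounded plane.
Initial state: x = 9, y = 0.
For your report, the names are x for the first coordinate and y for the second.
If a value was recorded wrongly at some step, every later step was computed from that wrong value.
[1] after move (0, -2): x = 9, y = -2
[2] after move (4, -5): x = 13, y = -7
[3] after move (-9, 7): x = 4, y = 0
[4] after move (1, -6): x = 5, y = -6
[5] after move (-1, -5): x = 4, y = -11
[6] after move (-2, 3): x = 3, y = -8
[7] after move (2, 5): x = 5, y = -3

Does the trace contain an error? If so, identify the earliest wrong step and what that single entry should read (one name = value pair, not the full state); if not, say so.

step 6, x = 2

Step 1: x = 9 + (0) = 9, y = 0 + (-2) = -2 — matches.
Step 2: x = 9 + (4) = 13, y = -2 + (-5) = -7 — exactly as logged.
Step 3: x = 13 + (-9) = 4, y = -7 + (7) = 0 — consistent with the trace.
Step 4: x = 4 + (1) = 5, y = 0 + (-6) = -6 — matches.
Step 5: x = 5 + (-1) = 4, y = -6 + (-5) = -11 — in agreement.
Step 6: x = 4 + (-2) = 2, y = -11 + (3) = -8 — a discrepancy with the trace.
First incorrect step: 6; the correct value is x = 2.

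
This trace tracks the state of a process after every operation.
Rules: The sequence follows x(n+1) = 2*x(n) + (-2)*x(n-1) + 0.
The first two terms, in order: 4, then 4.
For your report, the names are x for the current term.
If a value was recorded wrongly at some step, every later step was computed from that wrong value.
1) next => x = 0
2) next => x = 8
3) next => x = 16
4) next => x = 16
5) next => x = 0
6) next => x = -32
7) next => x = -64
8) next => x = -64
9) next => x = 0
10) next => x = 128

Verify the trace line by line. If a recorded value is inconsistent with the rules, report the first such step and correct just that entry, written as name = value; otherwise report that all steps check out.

1. x = 2*(4) + (-2)*(4) + (0) = 0 (in agreement)
2. x = 2*(0) + (-2)*(4) + (0) = -8 (the entry is off here)
So the first discrepancy is step 2, where the right value is x = -8.

step 2, x = -8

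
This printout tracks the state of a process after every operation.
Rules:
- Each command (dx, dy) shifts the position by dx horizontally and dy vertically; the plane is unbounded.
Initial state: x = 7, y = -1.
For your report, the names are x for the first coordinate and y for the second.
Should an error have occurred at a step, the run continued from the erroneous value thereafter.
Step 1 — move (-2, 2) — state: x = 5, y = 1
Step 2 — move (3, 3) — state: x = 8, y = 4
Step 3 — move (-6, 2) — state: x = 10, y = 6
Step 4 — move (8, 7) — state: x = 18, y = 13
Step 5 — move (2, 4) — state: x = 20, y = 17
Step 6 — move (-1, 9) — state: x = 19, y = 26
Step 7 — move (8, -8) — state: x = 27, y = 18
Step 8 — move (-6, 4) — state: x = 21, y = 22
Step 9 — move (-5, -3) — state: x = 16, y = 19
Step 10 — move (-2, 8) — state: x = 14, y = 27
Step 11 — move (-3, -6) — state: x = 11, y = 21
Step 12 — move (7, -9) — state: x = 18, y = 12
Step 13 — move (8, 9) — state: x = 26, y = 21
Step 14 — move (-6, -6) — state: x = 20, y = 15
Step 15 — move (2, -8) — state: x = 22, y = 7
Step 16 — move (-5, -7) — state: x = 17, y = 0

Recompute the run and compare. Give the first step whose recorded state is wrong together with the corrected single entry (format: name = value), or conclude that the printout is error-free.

Recomputing the run from the initial state:
step 1: x = 5, y = 1
step 2: x = 8, y = 4
step 3: x = 2, y = 6
step 4: x = 10, y = 13
step 5: x = 12, y = 17
step 6: x = 11, y = 26
step 7: x = 19, y = 18
step 8: x = 13, y = 22
step 9: x = 8, y = 19
step 10: x = 6, y = 27
step 11: x = 3, y = 21
step 12: x = 10, y = 12
step 13: x = 18, y = 21
step 14: x = 12, y = 15
step 15: x = 14, y = 7
step 16: x = 9, y = 0
The first disagreement with the printout is at step 3, where the value should be x = 2.

step 3, x = 2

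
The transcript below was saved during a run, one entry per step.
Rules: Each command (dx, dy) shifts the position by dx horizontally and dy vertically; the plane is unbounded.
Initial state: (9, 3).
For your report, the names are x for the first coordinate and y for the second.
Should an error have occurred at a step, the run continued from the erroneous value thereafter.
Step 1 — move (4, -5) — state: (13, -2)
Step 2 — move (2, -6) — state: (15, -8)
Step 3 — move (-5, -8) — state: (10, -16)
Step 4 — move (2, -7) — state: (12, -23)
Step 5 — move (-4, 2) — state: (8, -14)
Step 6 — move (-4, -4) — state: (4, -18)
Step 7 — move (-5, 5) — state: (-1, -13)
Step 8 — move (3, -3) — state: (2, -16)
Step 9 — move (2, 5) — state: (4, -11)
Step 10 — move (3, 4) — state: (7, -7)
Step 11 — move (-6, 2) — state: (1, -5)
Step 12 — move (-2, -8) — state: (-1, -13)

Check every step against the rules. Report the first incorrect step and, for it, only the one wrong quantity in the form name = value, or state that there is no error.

step 5, y = -21

step 1: x = 9 + (4) = 13, y = 3 + (-5) = -2 -> confirmed correct
step 2: x = 13 + (2) = 15, y = -2 + (-6) = -8 -> checks out
step 3: x = 15 + (-5) = 10, y = -8 + (-8) = -16 -> no discrepancy
step 4: x = 10 + (2) = 12, y = -16 + (-7) = -23 -> in agreement
step 5: x = 12 + (-4) = 8, y = -23 + (2) = -21 -> not what was recorded
First deviation found at step 5; the corrected entry is y = -21.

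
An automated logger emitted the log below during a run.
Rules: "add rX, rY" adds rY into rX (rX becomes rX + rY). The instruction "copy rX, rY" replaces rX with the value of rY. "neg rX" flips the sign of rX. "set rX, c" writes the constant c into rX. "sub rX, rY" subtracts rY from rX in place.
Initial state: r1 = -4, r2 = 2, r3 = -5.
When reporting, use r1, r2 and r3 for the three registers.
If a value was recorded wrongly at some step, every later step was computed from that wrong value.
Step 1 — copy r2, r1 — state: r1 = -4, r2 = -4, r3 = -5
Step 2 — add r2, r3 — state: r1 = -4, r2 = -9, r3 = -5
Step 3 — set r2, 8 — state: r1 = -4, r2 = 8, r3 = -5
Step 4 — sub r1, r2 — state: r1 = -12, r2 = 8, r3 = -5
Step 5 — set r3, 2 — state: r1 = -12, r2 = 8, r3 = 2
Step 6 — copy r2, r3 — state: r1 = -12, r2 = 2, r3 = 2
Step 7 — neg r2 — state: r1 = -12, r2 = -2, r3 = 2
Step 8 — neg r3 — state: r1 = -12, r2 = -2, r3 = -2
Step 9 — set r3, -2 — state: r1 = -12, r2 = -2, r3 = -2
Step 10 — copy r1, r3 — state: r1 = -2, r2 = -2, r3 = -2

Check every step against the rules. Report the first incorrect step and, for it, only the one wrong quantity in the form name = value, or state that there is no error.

no error

Recomputing the run from the initial state:
step 1: r1 = -4, r2 = -4, r3 = -5
step 2: r1 = -4, r2 = -9, r3 = -5
step 3: r1 = -4, r2 = 8, r3 = -5
step 4: r1 = -12, r2 = 8, r3 = -5
step 5: r1 = -12, r2 = 8, r3 = 2
step 6: r1 = -12, r2 = 2, r3 = 2
step 7: r1 = -12, r2 = -2, r3 = 2
step 8: r1 = -12, r2 = -2, r3 = -2
step 9: r1 = -12, r2 = -2, r3 = -2
step 10: r1 = -2, r2 = -2, r3 = -2
This matches the log at every step.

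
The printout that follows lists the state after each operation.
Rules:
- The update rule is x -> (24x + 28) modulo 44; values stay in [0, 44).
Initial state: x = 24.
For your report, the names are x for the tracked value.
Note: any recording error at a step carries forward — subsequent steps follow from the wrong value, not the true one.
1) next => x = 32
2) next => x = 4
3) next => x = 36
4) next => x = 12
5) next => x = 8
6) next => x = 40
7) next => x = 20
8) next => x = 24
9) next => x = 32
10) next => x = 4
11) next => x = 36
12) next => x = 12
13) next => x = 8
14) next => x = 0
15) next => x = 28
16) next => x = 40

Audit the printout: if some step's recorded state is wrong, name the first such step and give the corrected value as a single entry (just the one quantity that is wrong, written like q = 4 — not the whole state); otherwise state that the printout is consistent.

step 6, x = 0

Step 1: x = (24*24 + 28) mod 44 = 32 — agrees with the printout.
Step 2: x = (24*32 + 28) mod 44 = 4 — checks out.
Step 3: x = (24*4 + 28) mod 44 = 36 — agrees with the printout.
Step 4: x = (24*36 + 28) mod 44 = 12 — no discrepancy.
Step 5: x = (24*12 + 28) mod 44 = 8 — confirmed correct.
Step 6: x = (24*8 + 28) mod 44 = 0 — the entry is off here.
Step 6 is the first one off; corrected, x = 0.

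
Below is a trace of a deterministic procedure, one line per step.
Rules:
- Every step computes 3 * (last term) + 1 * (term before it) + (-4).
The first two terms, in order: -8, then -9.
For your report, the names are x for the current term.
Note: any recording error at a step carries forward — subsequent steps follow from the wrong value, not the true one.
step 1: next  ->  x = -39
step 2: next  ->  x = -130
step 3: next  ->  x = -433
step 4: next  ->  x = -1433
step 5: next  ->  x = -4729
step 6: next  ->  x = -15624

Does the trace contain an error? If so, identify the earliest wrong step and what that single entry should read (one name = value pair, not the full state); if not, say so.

step 5, x = -4736

step 1: x = 3*(-9) + (1)*(-8) + (-4) = -39 -> in agreement
step 2: x = 3*(-39) + (1)*(-9) + (-4) = -130 -> agrees with the trace
step 3: x = 3*(-130) + (1)*(-39) + (-4) = -433 -> exactly as logged
step 4: x = 3*(-433) + (1)*(-130) + (-4) = -1433 -> matches
step 5: x = 3*(-1433) + (1)*(-433) + (-4) = -4736 -> this is not what the trace shows
The audit stops at step 5: the recorded entry is wrong and should be x = -4736.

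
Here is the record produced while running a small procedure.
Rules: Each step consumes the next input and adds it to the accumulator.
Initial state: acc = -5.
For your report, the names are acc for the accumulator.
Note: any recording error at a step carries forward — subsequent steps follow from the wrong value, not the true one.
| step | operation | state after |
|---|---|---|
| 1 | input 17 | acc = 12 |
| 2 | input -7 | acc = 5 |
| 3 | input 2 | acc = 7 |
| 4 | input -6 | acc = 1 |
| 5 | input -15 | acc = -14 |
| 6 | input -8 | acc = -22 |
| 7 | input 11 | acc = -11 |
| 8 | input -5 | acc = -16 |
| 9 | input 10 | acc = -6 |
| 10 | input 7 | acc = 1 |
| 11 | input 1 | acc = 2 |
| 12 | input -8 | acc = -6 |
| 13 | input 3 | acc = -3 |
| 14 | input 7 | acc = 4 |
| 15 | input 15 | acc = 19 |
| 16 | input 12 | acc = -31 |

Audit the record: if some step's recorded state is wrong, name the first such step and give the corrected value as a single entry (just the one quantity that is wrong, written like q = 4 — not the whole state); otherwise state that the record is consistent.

Step 1: acc = -5 + 17 = 12 — checks out.
Step 2: acc = 12 + -7 = 5 — same as recorded.
Step 3: acc = 5 + 2 = 7 — no discrepancy.
Step 4: acc = 7 + -6 = 1 — verified.
Step 5: acc = 1 + -15 = -14 — verified.
Step 6: acc = -14 + -8 = -22 — consistent with the record.
Step 7: acc = -22 + 11 = -11 — same as recorded.
Step 8: acc = -11 + -5 = -16 — exactly as logged.
Step 9: acc = -16 + 10 = -6 — exactly as logged.
Step 10: acc = -6 + 7 = 1 — consistent with the record.
Step 11: acc = 1 + 1 = 2 — consistent with the record.
Step 12: acc = 2 + -8 = -6 — matches.
Step 13: acc = -6 + 3 = -3 — consistent with the record.
Step 14: acc = -3 + 7 = 4 — no discrepancy.
Step 15: acc = 4 + 15 = 19 — checks out.
Step 16: acc = 19 + 12 = 31 — the entry is off here.
So the first discrepancy is step 16, where the right value is acc = 31.

step 16, acc = 31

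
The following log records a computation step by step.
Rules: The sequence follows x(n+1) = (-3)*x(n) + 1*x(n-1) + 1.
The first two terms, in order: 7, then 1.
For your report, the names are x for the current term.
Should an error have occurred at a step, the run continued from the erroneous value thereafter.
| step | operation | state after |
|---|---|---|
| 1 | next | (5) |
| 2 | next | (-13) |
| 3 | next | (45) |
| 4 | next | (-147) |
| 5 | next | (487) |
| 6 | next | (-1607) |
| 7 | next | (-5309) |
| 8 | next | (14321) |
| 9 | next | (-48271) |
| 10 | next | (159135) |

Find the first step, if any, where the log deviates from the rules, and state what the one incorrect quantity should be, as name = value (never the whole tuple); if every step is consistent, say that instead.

step 7, x = 5309

Recomputing the run from the initial state:
step 1: x = 5
step 2: x = -13
step 3: x = 45
step 4: x = -147
step 5: x = 487
step 6: x = -1607
step 7: x = 5309
step 8: x = -17533
step 9: x = 57909
step 10: x = -191259
The first disagreement with the log is at step 7, where the value should be x = 5309.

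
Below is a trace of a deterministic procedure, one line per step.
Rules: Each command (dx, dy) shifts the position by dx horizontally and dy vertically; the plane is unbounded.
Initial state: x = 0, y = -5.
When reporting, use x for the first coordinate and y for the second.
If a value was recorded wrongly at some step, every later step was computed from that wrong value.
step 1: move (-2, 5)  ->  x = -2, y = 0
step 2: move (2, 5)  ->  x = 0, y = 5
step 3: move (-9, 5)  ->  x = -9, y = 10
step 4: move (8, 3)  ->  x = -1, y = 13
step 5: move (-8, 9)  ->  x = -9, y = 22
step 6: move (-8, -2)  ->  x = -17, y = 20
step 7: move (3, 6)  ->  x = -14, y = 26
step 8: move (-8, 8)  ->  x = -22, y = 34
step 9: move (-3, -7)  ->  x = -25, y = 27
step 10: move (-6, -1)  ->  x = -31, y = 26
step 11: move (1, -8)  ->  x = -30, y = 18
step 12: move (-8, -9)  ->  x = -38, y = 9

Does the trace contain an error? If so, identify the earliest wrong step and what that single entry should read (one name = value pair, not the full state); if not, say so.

no error

1. x = 0 + (-2) = -2, y = -5 + (5) = 0 (confirmed correct)
2. x = -2 + (2) = 0, y = 0 + (5) = 5 (consistent with the trace)
3. x = 0 + (-9) = -9, y = 5 + (5) = 10 (confirmed correct)
4. x = -9 + (8) = -1, y = 10 + (3) = 13 (checks out)
5. x = -1 + (-8) = -9, y = 13 + (9) = 22 (confirmed correct)
6. x = -9 + (-8) = -17, y = 22 + (-2) = 20 (agrees with the trace)
7. x = -17 + (3) = -14, y = 20 + (6) = 26 (confirmed correct)
8. x = -14 + (-8) = -22, y = 26 + (8) = 34 (in agreement)
9. x = -22 + (-3) = -25, y = 34 + (-7) = 27 (no discrepancy)
10. x = -25 + (-6) = -31, y = 27 + (-1) = 26 (matches)
11. x = -31 + (1) = -30, y = 26 + (-8) = 18 (no discrepancy)
12. x = -30 + (-8) = -38, y = 18 + (-9) = 9 (consistent with the trace)
Each recorded entry agrees with the recomputation.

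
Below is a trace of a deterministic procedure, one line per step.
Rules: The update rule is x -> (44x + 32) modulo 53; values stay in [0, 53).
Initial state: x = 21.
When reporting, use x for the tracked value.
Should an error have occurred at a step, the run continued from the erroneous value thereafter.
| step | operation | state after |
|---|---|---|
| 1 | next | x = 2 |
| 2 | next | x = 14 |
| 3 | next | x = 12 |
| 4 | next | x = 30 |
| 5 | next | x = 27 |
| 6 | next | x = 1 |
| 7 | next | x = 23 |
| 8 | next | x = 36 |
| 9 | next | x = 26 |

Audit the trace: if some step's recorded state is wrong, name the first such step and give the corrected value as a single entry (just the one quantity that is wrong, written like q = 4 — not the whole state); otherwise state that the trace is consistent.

1. x = (44*21 + 32) mod 53 = 2 (exactly as logged)
2. x = (44*2 + 32) mod 53 = 14 (in agreement)
3. x = (44*14 + 32) mod 53 = 12 (exactly as logged)
4. x = (44*12 + 32) mod 53 = 30 (verified)
5. x = (44*30 + 32) mod 53 = 27 (agrees with the trace)
6. x = (44*27 + 32) mod 53 = 1 (same as recorded)
7. x = (44*1 + 32) mod 53 = 23 (confirmed correct)
8. x = (44*23 + 32) mod 53 = 37 (the recorded entry deviates here)
First incorrect step: 8; the correct value is x = 37.

step 8, x = 37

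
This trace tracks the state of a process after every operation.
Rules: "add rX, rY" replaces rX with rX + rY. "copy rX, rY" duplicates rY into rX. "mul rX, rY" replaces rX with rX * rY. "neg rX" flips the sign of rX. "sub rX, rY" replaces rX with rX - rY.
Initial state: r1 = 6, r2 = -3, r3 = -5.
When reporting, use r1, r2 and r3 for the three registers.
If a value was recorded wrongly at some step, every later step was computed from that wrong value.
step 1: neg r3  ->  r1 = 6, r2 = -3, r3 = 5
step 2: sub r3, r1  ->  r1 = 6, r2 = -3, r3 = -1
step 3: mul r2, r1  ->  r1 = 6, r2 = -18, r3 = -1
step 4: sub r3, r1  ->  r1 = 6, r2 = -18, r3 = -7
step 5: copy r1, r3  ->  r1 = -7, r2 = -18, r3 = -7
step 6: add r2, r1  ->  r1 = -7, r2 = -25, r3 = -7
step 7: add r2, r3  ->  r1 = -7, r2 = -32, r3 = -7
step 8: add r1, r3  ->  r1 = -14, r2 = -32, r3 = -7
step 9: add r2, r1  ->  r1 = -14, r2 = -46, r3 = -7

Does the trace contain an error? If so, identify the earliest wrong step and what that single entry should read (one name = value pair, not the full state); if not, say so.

Recomputing the run from the initial state:
step 1: r1 = 6, r2 = -3, r3 = 5
step 2: r1 = 6, r2 = -3, r3 = -1
step 3: r1 = 6, r2 = -18, r3 = -1
step 4: r1 = 6, r2 = -18, r3 = -7
step 5: r1 = -7, r2 = -18, r3 = -7
step 6: r1 = -7, r2 = -25, r3 = -7
step 7: r1 = -7, r2 = -32, r3 = -7
step 8: r1 = -14, r2 = -32, r3 = -7
step 9: r1 = -14, r2 = -46, r3 = -7
This matches the trace at every step.

no error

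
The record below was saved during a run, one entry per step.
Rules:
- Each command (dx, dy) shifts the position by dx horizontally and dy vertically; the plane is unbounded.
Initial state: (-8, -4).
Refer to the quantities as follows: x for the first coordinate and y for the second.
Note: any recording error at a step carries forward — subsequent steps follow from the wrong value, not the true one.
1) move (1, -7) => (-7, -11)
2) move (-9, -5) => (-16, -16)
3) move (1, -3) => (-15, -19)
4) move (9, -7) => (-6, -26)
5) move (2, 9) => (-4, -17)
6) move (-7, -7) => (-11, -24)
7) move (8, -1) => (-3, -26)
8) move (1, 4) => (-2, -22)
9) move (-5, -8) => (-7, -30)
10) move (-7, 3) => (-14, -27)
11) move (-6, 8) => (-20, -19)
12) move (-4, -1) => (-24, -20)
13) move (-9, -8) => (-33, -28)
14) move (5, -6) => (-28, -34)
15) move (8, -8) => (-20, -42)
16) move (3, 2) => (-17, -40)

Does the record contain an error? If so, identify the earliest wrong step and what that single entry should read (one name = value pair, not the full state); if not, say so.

step 7, y = -25

1. x = -8 + (1) = -7, y = -4 + (-7) = -11 (same as recorded)
2. x = -7 + (-9) = -16, y = -11 + (-5) = -16 (agrees with the record)
3. x = -16 + (1) = -15, y = -16 + (-3) = -19 (in agreement)
4. x = -15 + (9) = -6, y = -19 + (-7) = -26 (checks out)
5. x = -6 + (2) = -4, y = -26 + (9) = -17 (agrees with the record)
6. x = -4 + (-7) = -11, y = -17 + (-7) = -24 (same as recorded)
7. x = -11 + (8) = -3, y = -24 + (-1) = -25 (the entry is off here)
So the first discrepancy is step 7, where the right value is y = -25.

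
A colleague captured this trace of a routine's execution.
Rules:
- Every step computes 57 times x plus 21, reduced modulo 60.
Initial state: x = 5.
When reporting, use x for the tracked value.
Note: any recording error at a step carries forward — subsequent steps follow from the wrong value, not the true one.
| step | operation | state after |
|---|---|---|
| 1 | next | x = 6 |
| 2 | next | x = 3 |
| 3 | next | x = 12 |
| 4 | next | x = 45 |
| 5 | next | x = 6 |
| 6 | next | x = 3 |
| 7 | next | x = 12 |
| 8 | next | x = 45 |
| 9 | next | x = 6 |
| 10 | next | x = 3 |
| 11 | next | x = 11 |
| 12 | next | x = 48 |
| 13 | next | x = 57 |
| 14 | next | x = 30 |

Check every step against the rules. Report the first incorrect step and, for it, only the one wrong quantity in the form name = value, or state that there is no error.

1. x = (57*5 + 21) mod 60 = 6 (agrees with the trace)
2. x = (57*6 + 21) mod 60 = 3 (same as recorded)
3. x = (57*3 + 21) mod 60 = 12 (exactly as logged)
4. x = (57*12 + 21) mod 60 = 45 (confirmed correct)
5. x = (57*45 + 21) mod 60 = 6 (verified)
6. x = (57*6 + 21) mod 60 = 3 (agrees with the trace)
7. x = (57*3 + 21) mod 60 = 12 (consistent with the trace)
8. x = (57*12 + 21) mod 60 = 45 (confirmed correct)
9. x = (57*45 + 21) mod 60 = 6 (consistent with the trace)
10. x = (57*6 + 21) mod 60 = 3 (same as recorded)
11. x = (57*3 + 21) mod 60 = 12 (this is not what the trace shows)
First deviation found at step 11; the corrected entry is x = 12.

step 11, x = 12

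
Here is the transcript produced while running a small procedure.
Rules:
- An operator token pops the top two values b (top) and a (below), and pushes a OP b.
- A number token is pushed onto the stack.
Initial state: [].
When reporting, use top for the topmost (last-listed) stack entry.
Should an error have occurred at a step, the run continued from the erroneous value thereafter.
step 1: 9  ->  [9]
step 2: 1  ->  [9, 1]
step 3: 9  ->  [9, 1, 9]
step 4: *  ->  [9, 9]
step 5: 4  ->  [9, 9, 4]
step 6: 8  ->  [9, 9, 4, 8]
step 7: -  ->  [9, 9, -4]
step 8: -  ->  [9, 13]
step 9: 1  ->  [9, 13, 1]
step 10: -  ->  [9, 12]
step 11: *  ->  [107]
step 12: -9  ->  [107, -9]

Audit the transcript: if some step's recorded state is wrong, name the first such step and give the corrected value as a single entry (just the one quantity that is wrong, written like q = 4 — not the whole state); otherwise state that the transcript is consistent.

step 11, top = 108

Recomputing the run from the initial state:
step 1: [9]
step 2: [9, 1]
step 3: [9, 1, 9]
step 4: [9, 9]
step 5: [9, 9, 4]
step 6: [9, 9, 4, 8]
step 7: [9, 9, -4]
step 8: [9, 13]
step 9: [9, 13, 1]
step 10: [9, 12]
step 11: [108]
step 12: [108, -9]
The first disagreement with the transcript is at step 11, where the value should be top = 108.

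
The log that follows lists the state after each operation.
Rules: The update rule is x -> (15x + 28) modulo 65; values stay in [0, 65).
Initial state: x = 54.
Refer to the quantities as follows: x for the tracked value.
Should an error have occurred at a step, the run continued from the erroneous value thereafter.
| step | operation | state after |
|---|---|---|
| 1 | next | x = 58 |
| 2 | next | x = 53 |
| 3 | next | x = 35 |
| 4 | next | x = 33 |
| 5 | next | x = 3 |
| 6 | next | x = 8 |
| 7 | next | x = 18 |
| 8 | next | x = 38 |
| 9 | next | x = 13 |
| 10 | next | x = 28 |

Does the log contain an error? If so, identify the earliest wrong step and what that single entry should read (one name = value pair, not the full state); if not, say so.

Recomputing the run from the initial state:
step 1: x = 58
step 2: x = 53
step 3: x = 43
step 4: x = 23
step 5: x = 48
step 6: x = 33
step 7: x = 3
step 8: x = 8
step 9: x = 18
step 10: x = 38
The first disagreement with the log is at step 3, where the value should be x = 43.

step 3, x = 43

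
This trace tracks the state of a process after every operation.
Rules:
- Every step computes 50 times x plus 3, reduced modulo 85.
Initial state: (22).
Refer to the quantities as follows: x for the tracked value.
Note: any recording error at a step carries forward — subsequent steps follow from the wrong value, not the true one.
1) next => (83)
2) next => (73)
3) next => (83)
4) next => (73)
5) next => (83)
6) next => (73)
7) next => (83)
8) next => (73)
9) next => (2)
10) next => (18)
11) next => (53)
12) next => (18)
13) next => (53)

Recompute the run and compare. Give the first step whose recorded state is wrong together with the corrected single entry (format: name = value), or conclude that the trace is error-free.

1. x = (50*22 + 3) mod 85 = 83 (confirmed correct)
2. x = (50*83 + 3) mod 85 = 73 (verified)
3. x = (50*73 + 3) mod 85 = 83 (no discrepancy)
4. x = (50*83 + 3) mod 85 = 73 (matches)
5. x = (50*73 + 3) mod 85 = 83 (confirmed correct)
6. x = (50*83 + 3) mod 85 = 73 (matches)
7. x = (50*73 + 3) mod 85 = 83 (same as recorded)
8. x = (50*83 + 3) mod 85 = 73 (confirmed correct)
9. x = (50*73 + 3) mod 85 = 83 (a discrepancy with the trace)
The audit stops at step 9: the recorded entry is wrong and should be x = 83.

step 9, x = 83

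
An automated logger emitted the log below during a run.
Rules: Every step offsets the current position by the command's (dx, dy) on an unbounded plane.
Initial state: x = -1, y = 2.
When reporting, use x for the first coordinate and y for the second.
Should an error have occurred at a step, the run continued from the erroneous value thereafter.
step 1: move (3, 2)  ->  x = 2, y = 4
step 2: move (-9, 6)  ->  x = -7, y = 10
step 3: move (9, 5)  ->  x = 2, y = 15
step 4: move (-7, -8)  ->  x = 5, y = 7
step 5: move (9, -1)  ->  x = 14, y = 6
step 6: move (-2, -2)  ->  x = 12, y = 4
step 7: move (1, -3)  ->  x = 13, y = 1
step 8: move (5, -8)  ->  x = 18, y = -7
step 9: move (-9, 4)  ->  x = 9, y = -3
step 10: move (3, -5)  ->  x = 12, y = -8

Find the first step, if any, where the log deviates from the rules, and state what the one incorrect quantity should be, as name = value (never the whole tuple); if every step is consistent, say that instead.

step 4, x = -5

Recomputing the run from the initial state:
step 1: x = 2, y = 4
step 2: x = -7, y = 10
step 3: x = 2, y = 15
step 4: x = -5, y = 7
step 5: x = 4, y = 6
step 6: x = 2, y = 4
step 7: x = 3, y = 1
step 8: x = 8, y = -7
step 9: x = -1, y = -3
step 10: x = 2, y = -8
The first disagreement with the log is at step 4, where the value should be x = -5.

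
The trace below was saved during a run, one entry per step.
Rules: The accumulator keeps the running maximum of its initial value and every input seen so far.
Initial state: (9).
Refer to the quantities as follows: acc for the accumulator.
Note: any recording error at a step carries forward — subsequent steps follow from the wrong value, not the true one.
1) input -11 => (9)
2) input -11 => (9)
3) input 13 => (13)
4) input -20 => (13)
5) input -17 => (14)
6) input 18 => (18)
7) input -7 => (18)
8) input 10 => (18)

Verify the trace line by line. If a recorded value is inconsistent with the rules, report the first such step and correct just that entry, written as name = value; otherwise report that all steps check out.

step 5, acc = 13

1. acc = max(9, -11) = 9 (agrees with the trace)
2. acc = max(9, -11) = 9 (matches)
3. acc = max(9, 13) = 13 (agrees with the trace)
4. acc = max(13, -20) = 13 (verified)
5. acc = max(13, -17) = 13 (first mismatch against the trace)
Conclusion: step 5 carries the first error; the entry should be acc = 13.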